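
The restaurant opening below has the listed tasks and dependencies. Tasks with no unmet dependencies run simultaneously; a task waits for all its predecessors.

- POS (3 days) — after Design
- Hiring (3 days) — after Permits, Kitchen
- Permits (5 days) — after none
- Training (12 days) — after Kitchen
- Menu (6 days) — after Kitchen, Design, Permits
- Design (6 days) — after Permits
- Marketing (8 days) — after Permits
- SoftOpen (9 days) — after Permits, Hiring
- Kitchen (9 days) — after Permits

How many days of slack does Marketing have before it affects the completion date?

13

Critical path: Permits→Kitchen→Hiring→SoftOpen = 5+9+3+9 = 26, so the finish is 26 days.
Longest path through Marketing: 13 days (earliest finish 13, latest finish 26).
Slack of Marketing = 18 − 5 = 13 days.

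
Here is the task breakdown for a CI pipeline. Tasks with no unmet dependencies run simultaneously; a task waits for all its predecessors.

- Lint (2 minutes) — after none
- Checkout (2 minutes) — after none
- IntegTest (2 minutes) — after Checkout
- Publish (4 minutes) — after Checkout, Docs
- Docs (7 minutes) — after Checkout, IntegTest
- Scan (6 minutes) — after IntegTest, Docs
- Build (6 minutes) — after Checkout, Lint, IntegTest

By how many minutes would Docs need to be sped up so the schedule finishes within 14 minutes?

3

Current finish: 17 minutes; target: 14.
Docs is on every critical path, so each minute cut from Docs cuts the finish by one (this holds down to a finish of 11).
Need 17 − 14 = 3 minutes off Docs → Docs becomes 4 minutes, finish becomes 14.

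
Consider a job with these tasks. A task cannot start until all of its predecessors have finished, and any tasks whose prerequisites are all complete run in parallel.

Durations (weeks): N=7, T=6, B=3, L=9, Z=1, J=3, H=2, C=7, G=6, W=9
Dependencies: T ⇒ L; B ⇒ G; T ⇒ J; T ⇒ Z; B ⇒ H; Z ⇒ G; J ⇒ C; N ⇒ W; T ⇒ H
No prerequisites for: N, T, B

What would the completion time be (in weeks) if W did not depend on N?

16

Original critical path: N→W = 7+9 = 16 ⇒ 16 weeks.
Without N→W, W's earliest start moves from 7 to 0.
The longest chain is now T→J→C = 6+3+7 = 16, so the plan takes 16 weeks.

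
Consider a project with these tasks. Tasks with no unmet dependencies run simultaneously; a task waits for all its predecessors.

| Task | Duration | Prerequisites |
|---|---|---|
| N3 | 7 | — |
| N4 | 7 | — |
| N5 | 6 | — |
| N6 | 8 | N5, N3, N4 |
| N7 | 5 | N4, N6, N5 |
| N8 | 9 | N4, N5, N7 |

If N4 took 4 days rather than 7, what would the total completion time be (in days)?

29

The binding path is N4→N6→N7→N8 = 7+8+5+9 = 29; finish at 29 days.
N4 lies on that path, so at 4 days the path becomes 26 days.
The binding chain switches to N3→N6→N7→N8 = 7+8+5+9 = 29; finish 29 days.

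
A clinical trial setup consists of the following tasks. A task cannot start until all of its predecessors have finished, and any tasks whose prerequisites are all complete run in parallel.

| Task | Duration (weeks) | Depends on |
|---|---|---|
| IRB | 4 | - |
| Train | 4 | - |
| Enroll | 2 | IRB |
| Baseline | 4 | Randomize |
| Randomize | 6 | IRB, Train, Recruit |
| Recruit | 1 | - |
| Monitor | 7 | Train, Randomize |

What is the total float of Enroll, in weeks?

11

Critical path: IRB→Randomize→Monitor = 4+6+7 = 17, so the finish is 17 weeks.
Longest path through Enroll: 6 weeks (earliest finish 6, latest finish 17).
Float = 17 − 6 = 11.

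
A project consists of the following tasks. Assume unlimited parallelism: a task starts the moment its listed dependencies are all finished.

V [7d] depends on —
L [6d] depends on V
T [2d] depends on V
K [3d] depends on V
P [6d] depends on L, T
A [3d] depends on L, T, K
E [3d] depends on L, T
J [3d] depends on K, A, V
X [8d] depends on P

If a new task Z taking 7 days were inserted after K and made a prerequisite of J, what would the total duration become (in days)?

Originally the project takes 27 days.
With Z inserted, J now waits for max(K, A, V, Z).
New critical path: V→L→P→X = 7+6+6+8 = 27 ⇒ 27 days.

27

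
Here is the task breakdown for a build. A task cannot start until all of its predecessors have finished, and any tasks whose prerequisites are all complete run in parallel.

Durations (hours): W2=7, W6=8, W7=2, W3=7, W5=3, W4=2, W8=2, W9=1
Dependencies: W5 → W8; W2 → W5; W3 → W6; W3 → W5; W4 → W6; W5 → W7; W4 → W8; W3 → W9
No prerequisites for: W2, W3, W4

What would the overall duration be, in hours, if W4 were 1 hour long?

As given, the longest chain is W3→W6 = 7+8 = 15, so the finish is 15 hours.
W4 is off the critical path — its longest chain is 10 hours, giving 5 of slack.
No other chain overtakes it, so the finish is 15 hours.

15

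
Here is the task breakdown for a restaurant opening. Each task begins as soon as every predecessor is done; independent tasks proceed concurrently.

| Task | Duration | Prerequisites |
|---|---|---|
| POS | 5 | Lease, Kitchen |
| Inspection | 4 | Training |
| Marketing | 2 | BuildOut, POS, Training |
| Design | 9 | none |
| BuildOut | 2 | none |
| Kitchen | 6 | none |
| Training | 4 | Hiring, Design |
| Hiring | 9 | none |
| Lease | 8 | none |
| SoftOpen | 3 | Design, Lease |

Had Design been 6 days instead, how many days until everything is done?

17

The binding path is Design→Training→Inspection = 9+4+4 = 17; finish at 17 days.
Since Design is critical, the -3 change carries straight to that chain (now 14 days).
New critical path: Hiring→Training→Inspection = 9+4+4 = 17 ⇒ 17 days.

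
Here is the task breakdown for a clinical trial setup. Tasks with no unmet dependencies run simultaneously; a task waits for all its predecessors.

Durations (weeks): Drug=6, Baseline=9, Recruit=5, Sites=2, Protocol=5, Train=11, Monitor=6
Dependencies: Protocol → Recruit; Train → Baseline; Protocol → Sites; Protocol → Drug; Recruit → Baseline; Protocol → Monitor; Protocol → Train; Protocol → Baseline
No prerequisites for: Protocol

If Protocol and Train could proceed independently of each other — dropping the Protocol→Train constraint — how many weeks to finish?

20

With the dependency in place, Protocol→Train→Baseline = 5+11+9 = 25 sets the finish at 25 weeks.
Without Protocol→Train, Train's earliest start moves from 5 to 0.
The longest chain is now Train→Baseline = 11+9 = 20, so the project takes 20 weeks.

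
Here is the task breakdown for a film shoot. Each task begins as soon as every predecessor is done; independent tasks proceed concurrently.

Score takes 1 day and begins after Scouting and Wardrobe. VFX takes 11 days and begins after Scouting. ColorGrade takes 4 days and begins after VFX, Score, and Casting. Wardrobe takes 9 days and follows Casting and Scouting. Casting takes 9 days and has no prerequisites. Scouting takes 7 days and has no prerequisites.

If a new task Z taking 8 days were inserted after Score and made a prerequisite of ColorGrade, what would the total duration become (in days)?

31

Originally the plan takes 23 days.
With Z inserted, ColorGrade now waits for max(VFX, Score, Casting, Z).
New critical path: Casting→Wardrobe→Score→Z→ColorGrade = 9+9+1+8+4 = 31 ⇒ 31 days.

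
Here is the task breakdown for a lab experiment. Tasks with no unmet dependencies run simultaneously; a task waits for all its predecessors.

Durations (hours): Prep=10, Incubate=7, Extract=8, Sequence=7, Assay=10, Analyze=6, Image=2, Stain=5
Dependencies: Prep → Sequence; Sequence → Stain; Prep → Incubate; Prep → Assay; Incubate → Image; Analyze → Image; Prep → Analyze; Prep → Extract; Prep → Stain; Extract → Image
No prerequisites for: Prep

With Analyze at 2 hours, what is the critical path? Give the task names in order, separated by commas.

Prep, Sequence, Stain

Critical path before the change: Prep→Sequence→Stain = 10+7+5 = 22 giving 22 hours.
Analyze is off the critical path — its longest chain is 18 hours, giving 4 of slack.
No other chain overtakes it, so the finish is 22 hours.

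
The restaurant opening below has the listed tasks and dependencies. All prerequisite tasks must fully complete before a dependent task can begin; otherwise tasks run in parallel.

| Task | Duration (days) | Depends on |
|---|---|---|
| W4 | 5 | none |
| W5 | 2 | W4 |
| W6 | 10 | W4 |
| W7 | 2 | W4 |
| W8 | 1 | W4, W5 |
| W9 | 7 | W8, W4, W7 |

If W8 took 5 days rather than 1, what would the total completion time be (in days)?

Baseline: W4→W5→W8→W9 = 5+2+1+7 = 15 → 15 days.
Since W8 is critical, the +4 change carries straight to that chain (now 19 days).
That remains the longest chain; total 19 days.

19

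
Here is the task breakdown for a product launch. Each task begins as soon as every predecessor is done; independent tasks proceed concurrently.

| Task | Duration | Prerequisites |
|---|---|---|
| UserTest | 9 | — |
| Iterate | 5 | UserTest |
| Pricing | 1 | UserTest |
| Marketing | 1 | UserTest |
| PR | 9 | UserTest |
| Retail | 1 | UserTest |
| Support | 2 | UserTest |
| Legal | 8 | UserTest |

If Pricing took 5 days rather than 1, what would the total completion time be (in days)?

Critical path before the change: UserTest→PR = 9+9 = 18 giving 18 days.
Pricing is off the critical path — its longest chain is 10 days, giving 8 of slack.
That remains the longest chain; total 18 days.

18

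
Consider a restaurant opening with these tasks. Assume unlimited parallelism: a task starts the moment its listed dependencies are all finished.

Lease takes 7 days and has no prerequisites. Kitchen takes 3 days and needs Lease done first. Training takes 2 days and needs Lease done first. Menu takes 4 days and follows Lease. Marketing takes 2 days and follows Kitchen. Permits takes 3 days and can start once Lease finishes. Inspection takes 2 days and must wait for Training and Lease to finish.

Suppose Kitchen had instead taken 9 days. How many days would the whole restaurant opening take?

Actual critical path: Lease→Kitchen→Marketing = 7+3+2 = 12 ⇒ 12 days.
Since Kitchen is critical, the +6 change carries straight to that chain (now 18 days).
The critical path is still Lease→Kitchen→Marketing; finish is now 18 days.

18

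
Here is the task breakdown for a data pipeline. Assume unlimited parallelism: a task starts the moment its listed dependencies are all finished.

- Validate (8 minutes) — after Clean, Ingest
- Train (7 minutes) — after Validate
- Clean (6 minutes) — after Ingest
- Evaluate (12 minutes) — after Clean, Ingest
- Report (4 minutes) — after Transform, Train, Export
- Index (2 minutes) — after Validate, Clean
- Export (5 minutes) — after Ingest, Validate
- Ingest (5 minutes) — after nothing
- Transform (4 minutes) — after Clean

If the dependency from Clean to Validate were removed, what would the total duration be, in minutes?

24

Before: longest chain Ingest→Clean→Validate→Train→Report = 5+6+8+7+4 = 30, finish 30.
Without Clean→Validate, Validate's earliest start moves from 11 to 5.
New critical path: Ingest→Validate→Train→Report = 5+8+7+4 = 24 ⇒ 24 minutes.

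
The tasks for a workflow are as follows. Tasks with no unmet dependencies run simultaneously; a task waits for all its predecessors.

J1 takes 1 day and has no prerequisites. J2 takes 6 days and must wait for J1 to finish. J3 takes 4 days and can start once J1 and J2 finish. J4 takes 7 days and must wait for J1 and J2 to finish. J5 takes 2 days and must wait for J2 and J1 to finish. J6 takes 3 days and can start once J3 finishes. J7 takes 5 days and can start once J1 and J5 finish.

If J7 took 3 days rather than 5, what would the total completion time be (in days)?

14

As given, the longest chain is J1→J2→J5→J7 = 1+6+2+5 = 14, so the finish is 14 days.
J7 lies on that path, so at 3 days the path becomes 12 days.
Now J1→J2→J3→J6 = 1+6+4+3 = 14 is longest, so the finish becomes 14 days.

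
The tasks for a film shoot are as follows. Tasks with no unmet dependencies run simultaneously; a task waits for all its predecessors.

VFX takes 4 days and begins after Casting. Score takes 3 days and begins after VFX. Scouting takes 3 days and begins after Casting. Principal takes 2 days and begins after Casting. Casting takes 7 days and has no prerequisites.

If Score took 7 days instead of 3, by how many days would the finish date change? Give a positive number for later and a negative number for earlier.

4

The binding path is Casting→VFX→Score = 7+4+3 = 14; finish at 14 days.
Since Score is critical, the +4 change carries straight to that chain (now 18 days).
That remains the longest chain; total 18 days.
Change in finish: 18 − 14 = +4 days.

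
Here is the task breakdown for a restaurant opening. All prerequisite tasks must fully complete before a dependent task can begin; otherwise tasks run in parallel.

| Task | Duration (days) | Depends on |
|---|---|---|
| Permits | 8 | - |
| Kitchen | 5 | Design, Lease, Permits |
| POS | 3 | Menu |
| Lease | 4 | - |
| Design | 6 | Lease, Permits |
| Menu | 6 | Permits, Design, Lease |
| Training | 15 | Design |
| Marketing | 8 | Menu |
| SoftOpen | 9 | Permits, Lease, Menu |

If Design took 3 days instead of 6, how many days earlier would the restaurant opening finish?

Baseline: Permits→Design→Menu→SoftOpen = 8+6+6+9 = 29 → 29 days.
Design is on the critical path; changing it to 3 makes that path 26 days.
No other chain overtakes it, so the finish is 26 days.
Change in finish: 26 − 29 = -3 days.

3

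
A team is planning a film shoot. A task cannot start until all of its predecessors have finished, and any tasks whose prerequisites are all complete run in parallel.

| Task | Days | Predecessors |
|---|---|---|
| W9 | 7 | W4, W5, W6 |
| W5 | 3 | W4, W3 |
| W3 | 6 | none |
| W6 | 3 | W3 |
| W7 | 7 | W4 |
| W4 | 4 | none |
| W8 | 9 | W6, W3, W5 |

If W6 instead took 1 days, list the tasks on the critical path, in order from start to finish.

W3, W5, W8

Critical path before the change: W3→W6→W8 = 6+3+9 = 18 giving 18 days.
Since W6 is critical, the -2 change carries straight to that chain (now 16 days).
New critical path: W3→W5→W8 = 6+3+9 = 18 ⇒ 18 days.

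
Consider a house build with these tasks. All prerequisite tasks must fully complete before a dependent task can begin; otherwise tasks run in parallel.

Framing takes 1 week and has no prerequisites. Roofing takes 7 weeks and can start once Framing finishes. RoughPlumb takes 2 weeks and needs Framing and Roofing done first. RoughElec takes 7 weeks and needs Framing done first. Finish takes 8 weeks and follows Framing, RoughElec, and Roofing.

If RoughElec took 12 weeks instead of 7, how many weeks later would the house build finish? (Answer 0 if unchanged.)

5

The binding path is Framing→RoughElec→Finish = 1+7+8 = 16; finish at 16 weeks.
RoughElec lies on that path, so at 12 weeks the path becomes 21 weeks.
No other chain overtakes it, so the finish is 21 weeks.
Change in finish: 21 − 16 = +5 weeks.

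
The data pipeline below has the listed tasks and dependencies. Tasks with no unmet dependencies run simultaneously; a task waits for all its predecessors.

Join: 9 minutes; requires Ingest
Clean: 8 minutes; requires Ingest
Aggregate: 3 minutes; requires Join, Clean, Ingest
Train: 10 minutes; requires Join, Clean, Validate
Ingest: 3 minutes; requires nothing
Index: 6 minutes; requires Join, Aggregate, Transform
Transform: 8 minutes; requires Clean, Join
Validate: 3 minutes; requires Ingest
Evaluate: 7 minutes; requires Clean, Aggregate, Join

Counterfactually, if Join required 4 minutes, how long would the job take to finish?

As given, the longest chain is Ingest→Join→Transform→Index = 3+9+8+6 = 26, so the finish is 26 minutes.
Join is on the critical path; changing it to 4 makes that path 21 minutes.
The binding chain switches to Ingest→Clean→Transform→Index = 3+8+8+6 = 25; finish 25 minutes.

25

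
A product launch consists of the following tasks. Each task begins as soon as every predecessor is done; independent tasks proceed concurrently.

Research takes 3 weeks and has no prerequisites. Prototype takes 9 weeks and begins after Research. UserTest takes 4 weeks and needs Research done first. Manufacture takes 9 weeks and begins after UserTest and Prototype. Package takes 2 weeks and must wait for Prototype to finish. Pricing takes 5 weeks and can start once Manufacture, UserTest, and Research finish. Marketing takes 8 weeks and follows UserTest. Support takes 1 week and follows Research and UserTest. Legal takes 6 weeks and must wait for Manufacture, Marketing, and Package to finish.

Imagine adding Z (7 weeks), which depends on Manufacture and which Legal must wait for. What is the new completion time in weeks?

34

Originally the job takes 27 weeks.
With Z inserted, Legal now waits for max(Manufacture, Marketing, Package, Z).
New critical path: Research→Prototype→Manufacture→Z→Legal = 3+9+9+7+6 = 34 ⇒ 34 weeks.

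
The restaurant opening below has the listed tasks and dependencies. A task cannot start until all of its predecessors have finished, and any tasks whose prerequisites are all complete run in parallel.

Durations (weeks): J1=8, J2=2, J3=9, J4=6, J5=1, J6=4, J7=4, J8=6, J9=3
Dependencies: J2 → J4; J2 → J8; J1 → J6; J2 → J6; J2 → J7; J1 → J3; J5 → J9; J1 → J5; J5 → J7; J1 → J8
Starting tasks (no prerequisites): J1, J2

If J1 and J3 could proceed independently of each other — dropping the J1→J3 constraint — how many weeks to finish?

Before: longest chain J1→J3 = 8+9 = 17, finish 17.
Without J1→J3, J3's earliest start moves from 8 to 0.
The longest chain is now J1→J8 = 8+6 = 14, so the schedule takes 14 weeks.

14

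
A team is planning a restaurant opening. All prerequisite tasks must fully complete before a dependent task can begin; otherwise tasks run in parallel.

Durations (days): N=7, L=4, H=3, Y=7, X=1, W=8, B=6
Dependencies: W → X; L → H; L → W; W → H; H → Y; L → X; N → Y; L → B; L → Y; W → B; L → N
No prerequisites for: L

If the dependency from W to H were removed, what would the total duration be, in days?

18

Original critical path: L→W→H→Y = 4+8+3+7 = 22 ⇒ 22 days.
Without W→H, H's earliest start moves from 12 to 4.
New critical path: L→W→B = 4+8+6 = 18 ⇒ 18 days.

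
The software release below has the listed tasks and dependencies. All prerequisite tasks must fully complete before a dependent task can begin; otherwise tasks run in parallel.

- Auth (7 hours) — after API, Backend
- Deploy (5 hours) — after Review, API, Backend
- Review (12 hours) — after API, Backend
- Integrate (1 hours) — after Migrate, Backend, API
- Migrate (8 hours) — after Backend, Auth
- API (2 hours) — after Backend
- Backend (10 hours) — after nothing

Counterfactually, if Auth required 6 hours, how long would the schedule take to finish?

Critical path before the change: Backend→API→Review→Deploy = 10+2+12+5 = 29 giving 29 hours.
Auth is off the critical path — its longest chain is 28 hours, giving 1 of slack.
That remains the longest chain; total 29 hours.

29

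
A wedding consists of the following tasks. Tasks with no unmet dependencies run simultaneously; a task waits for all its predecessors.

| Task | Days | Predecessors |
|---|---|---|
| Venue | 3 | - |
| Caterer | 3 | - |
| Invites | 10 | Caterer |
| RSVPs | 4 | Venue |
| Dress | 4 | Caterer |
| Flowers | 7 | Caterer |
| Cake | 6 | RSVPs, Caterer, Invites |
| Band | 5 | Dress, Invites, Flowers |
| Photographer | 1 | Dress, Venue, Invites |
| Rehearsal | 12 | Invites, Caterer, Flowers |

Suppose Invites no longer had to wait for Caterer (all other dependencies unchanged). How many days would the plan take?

Original critical path: Caterer→Invites→Rehearsal = 3+10+12 = 25 ⇒ 25 days.
Without Caterer→Invites, Invites's earliest start moves from 3 to 0.
After: Caterer→Flowers→Rehearsal = 3+7+12 = 22 → 22 days.

22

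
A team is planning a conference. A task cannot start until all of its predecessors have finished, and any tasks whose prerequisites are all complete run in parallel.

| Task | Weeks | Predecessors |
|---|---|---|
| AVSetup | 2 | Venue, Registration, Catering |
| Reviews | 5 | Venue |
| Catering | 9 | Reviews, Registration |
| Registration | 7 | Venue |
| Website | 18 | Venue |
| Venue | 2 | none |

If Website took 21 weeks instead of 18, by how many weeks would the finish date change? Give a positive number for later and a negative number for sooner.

Critical path before the change: Venue→Website = 2+18 = 20 giving 20 weeks.
Website lies on that path, so at 21 weeks the path becomes 23 weeks.
No other chain overtakes it, so the finish is 23 weeks.
Change in finish: 23 − 20 = +3 weeks.

3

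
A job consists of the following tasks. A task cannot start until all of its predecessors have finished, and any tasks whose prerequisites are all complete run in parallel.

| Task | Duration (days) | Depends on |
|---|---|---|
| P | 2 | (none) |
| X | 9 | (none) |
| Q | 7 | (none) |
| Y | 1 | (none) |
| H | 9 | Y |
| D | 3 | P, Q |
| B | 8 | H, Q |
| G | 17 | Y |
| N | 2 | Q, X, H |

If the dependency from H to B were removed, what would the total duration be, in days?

18

With the dependency in place, Y→H→B = 1+9+8 = 18 sets the finish at 18 days.
Without H→B, B's earliest start moves from 10 to 7.
After: Y→G = 1+17 = 18 → 18 days.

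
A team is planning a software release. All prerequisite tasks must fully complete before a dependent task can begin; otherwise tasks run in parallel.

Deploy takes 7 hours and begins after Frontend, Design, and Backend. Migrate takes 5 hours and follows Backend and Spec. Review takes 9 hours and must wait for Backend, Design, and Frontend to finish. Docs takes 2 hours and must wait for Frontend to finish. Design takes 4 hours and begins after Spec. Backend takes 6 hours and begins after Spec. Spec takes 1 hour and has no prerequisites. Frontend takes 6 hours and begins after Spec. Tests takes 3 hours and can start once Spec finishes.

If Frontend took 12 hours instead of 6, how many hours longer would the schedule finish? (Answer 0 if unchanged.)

The binding path is Spec→Frontend→Review = 1+6+9 = 16; finish at 16 hours.
Since Frontend is critical, the +6 change carries straight to that chain (now 22 hours).
The critical path is still Spec→Frontend→Review; finish is now 22 hours.
Change in finish: 22 − 16 = +6 hours.

6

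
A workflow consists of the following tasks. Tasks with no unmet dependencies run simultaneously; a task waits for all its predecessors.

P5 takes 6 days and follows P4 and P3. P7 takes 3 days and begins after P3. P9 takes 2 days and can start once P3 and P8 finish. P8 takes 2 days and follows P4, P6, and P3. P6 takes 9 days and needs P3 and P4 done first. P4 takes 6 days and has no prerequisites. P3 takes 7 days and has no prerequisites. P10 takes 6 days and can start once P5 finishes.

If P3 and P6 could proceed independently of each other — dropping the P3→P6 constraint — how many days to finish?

19

With the dependency in place, P3→P6→P8→P9 = 7+9+2+2 = 20 sets the finish at 20 days.
Without P3→P6, P6's earliest start moves from 7 to 6.
After: P3→P5→P10 = 7+6+6 = 19 → 19 days.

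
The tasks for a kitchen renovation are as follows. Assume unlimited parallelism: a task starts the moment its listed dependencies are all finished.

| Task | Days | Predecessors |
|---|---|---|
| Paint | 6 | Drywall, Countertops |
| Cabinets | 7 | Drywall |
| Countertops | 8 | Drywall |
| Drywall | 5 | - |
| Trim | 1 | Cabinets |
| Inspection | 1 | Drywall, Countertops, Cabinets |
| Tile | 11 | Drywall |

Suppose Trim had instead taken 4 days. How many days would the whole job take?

Critical path before the change: Drywall→Countertops→Paint = 5+8+6 = 19 giving 19 days.
Trim is off the critical path — its longest chain is 13 days, giving 6 of slack.
No other chain overtakes it, so the finish is 19 days.

19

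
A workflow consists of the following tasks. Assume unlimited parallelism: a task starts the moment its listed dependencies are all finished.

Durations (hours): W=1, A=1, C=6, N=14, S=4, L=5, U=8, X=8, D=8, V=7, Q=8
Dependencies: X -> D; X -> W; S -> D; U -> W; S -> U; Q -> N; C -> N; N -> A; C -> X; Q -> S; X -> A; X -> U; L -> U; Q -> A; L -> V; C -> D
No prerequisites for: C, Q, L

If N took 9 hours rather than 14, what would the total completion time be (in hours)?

The binding path is Q→N→A = 8+14+1 = 23; finish at 23 hours.
Since N is critical, the -5 change carries straight to that chain (now 18 hours).
The binding chain switches to C→X→U→W = 6+8+8+1 = 23; finish 23 hours.

23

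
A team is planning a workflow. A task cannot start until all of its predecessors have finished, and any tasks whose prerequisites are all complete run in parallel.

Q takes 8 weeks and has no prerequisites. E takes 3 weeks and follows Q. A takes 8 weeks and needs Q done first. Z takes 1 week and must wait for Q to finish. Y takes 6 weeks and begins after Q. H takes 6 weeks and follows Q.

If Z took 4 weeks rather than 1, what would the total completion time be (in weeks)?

16

As given, the longest chain is Q→A = 8+8 = 16, so the finish is 16 weeks.
Z has 7 weeks of float (longest path through it is 9).
The critical path is still Q→A; finish is now 16 weeks.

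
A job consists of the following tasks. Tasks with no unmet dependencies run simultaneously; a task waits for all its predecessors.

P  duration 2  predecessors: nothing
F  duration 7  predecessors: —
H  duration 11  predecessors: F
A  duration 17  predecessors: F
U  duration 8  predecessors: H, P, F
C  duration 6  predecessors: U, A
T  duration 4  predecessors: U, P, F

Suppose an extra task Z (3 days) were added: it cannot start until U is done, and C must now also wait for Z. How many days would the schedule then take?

Originally the schedule takes 32 days.
With Z inserted, C now waits for max(U, A, Z).
New critical path: F→H→U→Z→C = 7+11+8+3+6 = 35 ⇒ 35 days.

35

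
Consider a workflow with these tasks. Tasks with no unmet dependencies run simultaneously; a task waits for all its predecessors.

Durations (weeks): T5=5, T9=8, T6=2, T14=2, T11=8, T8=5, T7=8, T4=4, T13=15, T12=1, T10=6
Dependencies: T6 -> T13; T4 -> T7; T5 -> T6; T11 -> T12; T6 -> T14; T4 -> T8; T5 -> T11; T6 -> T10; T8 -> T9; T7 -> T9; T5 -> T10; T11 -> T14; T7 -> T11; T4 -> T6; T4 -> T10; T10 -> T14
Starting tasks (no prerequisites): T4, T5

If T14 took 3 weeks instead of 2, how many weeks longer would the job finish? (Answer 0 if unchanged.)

As given, the longest chain is T4→T7→T11→T14 = 4+8+8+2 = 22, so the finish is 22 weeks.
T14 is on the critical path; changing it to 3 makes that path 23 weeks.
That remains the longest chain; total 23 weeks.
Change in finish: 23 − 22 = +1 weeks.

1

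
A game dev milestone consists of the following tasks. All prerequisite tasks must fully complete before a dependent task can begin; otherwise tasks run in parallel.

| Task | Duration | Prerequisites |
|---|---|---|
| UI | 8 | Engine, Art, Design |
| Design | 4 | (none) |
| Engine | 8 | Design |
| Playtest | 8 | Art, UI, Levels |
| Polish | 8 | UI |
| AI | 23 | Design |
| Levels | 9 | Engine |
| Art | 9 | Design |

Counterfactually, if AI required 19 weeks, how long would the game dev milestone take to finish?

29

The binding path is Design→Engine→Levels→Playtest = 4+8+9+8 = 29; finish at 29 weeks.
The longest path through AI is only 27 weeks, so AI has float 2.
The critical path is still Design→Engine→Levels→Playtest; finish is now 29 weeks.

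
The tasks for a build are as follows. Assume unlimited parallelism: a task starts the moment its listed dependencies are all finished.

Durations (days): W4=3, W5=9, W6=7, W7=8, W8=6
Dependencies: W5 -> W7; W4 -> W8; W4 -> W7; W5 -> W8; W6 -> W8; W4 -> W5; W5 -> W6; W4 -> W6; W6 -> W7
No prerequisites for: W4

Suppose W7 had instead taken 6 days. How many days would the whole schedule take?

Baseline: W4→W5→W6→W7 = 3+9+7+8 = 27 → 27 days.
W7 lies on that path, so at 6 days the path becomes 25 days.
The critical path is still W4→W5→W6→W7; finish is now 25 days.

25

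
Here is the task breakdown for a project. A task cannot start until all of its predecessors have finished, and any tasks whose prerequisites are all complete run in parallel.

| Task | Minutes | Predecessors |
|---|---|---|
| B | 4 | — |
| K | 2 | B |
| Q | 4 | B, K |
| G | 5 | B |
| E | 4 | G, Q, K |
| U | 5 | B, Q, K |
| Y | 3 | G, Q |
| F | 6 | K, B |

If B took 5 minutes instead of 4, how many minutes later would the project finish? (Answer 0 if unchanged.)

1

Baseline: B→K→Q→U = 4+2+4+5 = 15 → 15 minutes.
B lies on that path, so at 5 minutes the path becomes 16 minutes.
That remains the longest chain; total 16 minutes.
Change in finish: 16 − 15 = +1 minutes.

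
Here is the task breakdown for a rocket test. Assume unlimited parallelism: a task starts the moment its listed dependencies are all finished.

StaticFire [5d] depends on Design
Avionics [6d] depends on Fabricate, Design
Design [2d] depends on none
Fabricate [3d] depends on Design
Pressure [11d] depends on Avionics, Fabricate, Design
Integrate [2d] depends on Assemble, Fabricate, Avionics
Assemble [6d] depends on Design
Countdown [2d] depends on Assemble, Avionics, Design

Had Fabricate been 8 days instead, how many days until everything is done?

Critical path before the change: Design→Fabricate→Avionics→Pressure = 2+3+6+11 = 22 giving 22 days.
Since Fabricate is critical, the +5 change carries straight to that chain (now 27 days).
The critical path is still Design→Fabricate→Avionics→Pressure; finish is now 27 days.

27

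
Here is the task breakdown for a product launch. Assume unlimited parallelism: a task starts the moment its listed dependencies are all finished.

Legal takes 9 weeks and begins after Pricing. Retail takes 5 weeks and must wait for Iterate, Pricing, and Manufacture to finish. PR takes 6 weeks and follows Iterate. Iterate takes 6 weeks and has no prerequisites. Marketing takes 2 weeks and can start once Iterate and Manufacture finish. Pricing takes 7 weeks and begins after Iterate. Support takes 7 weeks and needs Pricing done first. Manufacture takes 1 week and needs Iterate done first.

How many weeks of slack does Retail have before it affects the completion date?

4

The longest chain is Iterate→Pricing→Legal = 6+7+9 = 22; overall finish 22 weeks.
Longest path through Retail: 18 weeks (earliest finish 18, latest finish 22).
Float = 22 − 18 = 4.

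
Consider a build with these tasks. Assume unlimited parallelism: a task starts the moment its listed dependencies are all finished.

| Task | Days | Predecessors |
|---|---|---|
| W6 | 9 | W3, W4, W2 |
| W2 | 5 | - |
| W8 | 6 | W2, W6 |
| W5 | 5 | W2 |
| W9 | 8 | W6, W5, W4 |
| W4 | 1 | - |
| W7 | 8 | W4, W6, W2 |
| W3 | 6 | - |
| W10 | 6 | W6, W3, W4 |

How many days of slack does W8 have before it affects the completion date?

2

The longest chain is W3→W6→W7 = 6+9+8 = 23; overall finish 23 days.
The longest chain containing W8 totals 21 days.
So W8 can slip 23 − 21 = 2 days.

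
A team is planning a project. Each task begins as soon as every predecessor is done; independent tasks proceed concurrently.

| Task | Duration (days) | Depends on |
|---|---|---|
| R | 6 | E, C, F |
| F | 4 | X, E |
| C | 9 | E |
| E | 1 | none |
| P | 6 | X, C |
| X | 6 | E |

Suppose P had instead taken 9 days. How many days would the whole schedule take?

19

Baseline: E→X→F→R = 1+6+4+6 = 17 → 17 days.
P has 1 day of float (longest path through it is 16).
The binding chain switches to E→C→P = 1+9+9 = 19; finish 19 days.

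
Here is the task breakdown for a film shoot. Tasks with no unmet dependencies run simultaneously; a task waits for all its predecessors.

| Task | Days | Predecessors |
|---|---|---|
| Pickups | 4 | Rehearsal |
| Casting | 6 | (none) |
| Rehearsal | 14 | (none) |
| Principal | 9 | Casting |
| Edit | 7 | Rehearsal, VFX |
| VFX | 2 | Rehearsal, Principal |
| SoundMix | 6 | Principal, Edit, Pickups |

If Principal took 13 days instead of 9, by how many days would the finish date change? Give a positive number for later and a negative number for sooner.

Baseline: Casting→Principal→VFX→Edit→SoundMix = 6+9+2+7+6 = 30 → 30 days.
Principal is on the critical path; changing it to 13 makes that path 34 days.
The critical path is still Casting→Principal→VFX→Edit→SoundMix; finish is now 34 days.
Change in finish: 34 − 30 = +4 days.

4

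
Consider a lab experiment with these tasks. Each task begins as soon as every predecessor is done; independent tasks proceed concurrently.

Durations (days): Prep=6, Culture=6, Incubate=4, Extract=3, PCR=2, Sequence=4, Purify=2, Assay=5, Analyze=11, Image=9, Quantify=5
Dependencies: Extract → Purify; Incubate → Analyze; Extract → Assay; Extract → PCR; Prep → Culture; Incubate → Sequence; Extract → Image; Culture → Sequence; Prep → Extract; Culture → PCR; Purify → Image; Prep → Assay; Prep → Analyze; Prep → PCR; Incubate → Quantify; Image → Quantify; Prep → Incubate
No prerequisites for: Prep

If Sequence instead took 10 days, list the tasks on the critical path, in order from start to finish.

The binding path is Prep→Extract→Purify→Image→Quantify = 6+3+2+9+5 = 25; finish at 25 days.
Sequence has 9 days of float (longest path through it is 16).
That remains the longest chain; total 25 days.

Prep, Extract, Purify, Image, Quantify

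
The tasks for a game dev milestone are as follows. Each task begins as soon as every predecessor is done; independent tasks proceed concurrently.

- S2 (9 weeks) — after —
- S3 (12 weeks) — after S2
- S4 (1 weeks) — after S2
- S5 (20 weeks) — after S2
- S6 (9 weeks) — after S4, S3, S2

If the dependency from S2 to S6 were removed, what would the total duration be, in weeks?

Original critical path: S2→S3→S6 = 9+12+9 = 30 ⇒ 30 weeks.
Dropping S2→S6 doesn't change S6's earliest start (21); another predecessor still binds.
The longest chain is now S2→S3→S6 = 9+12+9 = 30, so the schedule takes 30 weeks.

30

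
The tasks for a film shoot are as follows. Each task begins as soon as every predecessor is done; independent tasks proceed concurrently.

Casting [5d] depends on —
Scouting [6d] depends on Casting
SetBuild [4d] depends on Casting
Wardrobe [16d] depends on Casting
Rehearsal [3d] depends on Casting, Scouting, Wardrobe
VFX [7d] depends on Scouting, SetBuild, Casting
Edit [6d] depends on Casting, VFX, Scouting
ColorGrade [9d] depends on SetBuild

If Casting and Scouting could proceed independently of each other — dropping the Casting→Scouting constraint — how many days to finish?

With the dependency in place, Casting→Scouting→VFX→Edit = 5+6+7+6 = 24 sets the finish at 24 days.
Without Casting→Scouting, Scouting's earliest start moves from 5 to 0.
New critical path: Casting→Wardrobe→Rehearsal = 5+16+3 = 24 ⇒ 24 days.

24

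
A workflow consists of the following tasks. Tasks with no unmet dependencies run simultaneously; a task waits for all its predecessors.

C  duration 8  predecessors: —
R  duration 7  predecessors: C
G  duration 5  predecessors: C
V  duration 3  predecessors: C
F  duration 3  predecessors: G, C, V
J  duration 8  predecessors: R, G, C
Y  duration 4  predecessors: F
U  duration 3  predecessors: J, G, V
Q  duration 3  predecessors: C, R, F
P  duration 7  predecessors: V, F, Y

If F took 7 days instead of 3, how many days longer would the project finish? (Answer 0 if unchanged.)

4

Actual critical path: C→G→F→Y→P = 8+5+3+4+7 = 27 ⇒ 27 days.
Since F is critical, the +4 change carries straight to that chain (now 31 days).
No other chain overtakes it, so the finish is 31 days.
Change in finish: 31 − 27 = +4 days.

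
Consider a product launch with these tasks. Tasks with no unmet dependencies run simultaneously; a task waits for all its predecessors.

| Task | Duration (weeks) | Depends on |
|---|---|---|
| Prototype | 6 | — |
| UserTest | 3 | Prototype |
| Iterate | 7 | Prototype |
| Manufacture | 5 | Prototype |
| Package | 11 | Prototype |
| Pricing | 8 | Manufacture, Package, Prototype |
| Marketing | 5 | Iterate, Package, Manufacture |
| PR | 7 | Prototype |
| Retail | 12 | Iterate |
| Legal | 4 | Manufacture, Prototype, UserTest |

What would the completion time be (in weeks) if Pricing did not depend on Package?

25

Before: longest chain Prototype→Iterate→Retail = 6+7+12 = 25, finish 25.
Without Package→Pricing, Pricing's earliest start moves from 17 to 11.
New critical path: Prototype→Iterate→Retail = 6+7+12 = 25 ⇒ 25 weeks.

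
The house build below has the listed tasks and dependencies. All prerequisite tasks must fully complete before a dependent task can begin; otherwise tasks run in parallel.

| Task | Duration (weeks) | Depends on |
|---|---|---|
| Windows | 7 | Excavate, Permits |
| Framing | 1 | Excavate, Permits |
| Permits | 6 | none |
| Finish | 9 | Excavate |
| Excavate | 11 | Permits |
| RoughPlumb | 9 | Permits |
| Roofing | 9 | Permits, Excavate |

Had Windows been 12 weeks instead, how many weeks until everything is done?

29

Actual critical path: Permits→Excavate→Roofing = 6+11+9 = 26 ⇒ 26 weeks.
Windows has 2 weeks of float (longest path through it is 24).
New critical path: Permits→Excavate→Windows = 6+11+12 = 29 ⇒ 29 weeks.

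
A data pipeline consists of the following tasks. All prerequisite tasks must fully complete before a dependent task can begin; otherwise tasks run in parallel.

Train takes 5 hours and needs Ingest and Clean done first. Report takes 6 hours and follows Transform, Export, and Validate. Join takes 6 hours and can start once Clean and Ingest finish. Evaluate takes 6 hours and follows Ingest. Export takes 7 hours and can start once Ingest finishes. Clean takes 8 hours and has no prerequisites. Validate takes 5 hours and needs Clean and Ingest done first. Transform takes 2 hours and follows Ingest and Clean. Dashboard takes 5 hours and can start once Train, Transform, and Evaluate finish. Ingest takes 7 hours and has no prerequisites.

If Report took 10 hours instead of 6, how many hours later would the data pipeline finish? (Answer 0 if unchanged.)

4

Actual critical path: Ingest→Export→Report = 7+7+6 = 20 ⇒ 20 hours.
Report lies on that path, so at 10 hours the path becomes 24 hours.
No other chain overtakes it, so the finish is 24 hours.
Change in finish: 24 − 20 = +4 hours.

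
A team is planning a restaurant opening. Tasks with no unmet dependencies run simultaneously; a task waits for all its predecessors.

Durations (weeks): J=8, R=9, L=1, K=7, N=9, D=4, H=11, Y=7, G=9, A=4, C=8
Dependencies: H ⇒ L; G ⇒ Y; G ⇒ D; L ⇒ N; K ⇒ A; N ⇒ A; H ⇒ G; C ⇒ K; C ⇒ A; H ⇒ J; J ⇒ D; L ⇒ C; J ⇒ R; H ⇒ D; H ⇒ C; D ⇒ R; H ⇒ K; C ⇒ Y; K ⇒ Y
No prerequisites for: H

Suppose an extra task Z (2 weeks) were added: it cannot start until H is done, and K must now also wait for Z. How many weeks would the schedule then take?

34

Originally the schedule takes 34 weeks.
With Z inserted, K now waits for max(H, C, Z).
New critical path: H→L→C→K→Y = 11+1+8+7+7 = 34 ⇒ 34 weeks.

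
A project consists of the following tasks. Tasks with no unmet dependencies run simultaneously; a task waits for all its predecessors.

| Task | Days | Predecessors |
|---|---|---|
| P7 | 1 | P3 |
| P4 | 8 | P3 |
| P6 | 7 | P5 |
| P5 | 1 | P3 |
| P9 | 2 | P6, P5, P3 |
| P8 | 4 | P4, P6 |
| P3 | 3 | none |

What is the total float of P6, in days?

Critical path: P3→P4→P8 = 3+8+4 = 15, so the finish is 15 days.
Longest path through P6: 15 days (earliest finish 11, latest finish 11).
Slack of P6 = 4 − 4 = 0 days.

0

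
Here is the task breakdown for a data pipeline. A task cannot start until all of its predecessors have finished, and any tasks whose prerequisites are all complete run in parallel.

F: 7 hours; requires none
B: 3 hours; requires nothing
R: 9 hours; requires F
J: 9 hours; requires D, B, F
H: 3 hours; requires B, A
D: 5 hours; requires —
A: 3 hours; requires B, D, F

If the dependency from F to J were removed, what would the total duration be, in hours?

16

Before: longest chain F→J = 7+9 = 16, finish 16.
Without F→J, J's earliest start moves from 7 to 5.
After: F→R = 7+9 = 16 → 16 hours.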